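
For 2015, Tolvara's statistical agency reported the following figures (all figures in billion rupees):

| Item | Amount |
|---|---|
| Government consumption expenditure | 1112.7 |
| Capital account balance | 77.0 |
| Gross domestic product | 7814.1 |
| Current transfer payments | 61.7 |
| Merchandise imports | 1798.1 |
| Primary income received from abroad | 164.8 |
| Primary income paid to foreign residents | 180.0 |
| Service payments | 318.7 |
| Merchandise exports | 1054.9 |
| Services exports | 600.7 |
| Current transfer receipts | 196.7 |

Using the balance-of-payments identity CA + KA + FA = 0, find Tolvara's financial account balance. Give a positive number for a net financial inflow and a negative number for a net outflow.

264.4

Goods balance = 1054.9 - 1798.1 = -743.2
Services balance = 600.7 - 318.7 = 282.0
Trade balance (goods + services) = -743.2 + 282.0 = -461.2
Net primary income = 164.8 - 180.0 = -15.2
Net secondary income = 196.7 - 61.7 = 135.0
Current account = -461.2 + (-15.2) + 135.0 = -341.4
Financial account = -(-341.4 + 77.0) = 264.4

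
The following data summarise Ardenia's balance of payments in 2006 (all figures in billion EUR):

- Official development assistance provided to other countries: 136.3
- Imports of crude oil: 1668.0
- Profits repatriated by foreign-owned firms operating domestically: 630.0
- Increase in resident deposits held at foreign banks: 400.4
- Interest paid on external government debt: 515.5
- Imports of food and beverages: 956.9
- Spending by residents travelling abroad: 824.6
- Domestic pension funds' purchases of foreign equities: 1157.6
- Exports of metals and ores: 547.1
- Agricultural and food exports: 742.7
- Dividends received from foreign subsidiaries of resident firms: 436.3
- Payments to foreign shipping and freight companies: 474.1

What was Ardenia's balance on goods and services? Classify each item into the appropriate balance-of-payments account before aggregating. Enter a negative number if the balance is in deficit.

-2633.8

Goods: -1668.0 + 547.1 - 956.9 + 742.7 = -1335.1
Services: -824.6 - 474.1 = -1298.7
Trade balance = -1335.1 + (-1298.7) = -2633.8
(Excluded from the trade balance — secondary income: official development assistance provided to other countries 136.3; primary income: profits repatriated by foreign-owned firms operating domestically 630.0, interest paid on external government debt 515.5, dividends received from foreign subsidiaries of resident firms 436.3; financial account: increase in resident deposits held at foreign banks 400.4, domestic pension funds' purchases of foreign equities 1157.6.)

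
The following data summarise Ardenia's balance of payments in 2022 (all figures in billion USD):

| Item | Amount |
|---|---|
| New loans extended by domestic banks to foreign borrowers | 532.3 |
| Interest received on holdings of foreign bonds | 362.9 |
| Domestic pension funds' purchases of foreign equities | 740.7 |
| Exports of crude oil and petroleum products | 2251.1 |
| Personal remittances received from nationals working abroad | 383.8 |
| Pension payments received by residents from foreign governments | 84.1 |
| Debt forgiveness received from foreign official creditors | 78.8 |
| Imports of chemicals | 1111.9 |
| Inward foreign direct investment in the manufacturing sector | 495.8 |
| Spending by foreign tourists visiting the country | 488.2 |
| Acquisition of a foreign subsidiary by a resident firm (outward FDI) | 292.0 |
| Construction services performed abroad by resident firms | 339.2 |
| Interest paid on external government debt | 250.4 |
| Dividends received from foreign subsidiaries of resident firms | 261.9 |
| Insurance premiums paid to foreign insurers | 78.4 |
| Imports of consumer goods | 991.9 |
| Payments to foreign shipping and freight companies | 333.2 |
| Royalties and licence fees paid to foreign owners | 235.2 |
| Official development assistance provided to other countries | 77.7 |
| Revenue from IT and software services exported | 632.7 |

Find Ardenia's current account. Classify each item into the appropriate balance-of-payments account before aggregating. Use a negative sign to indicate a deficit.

Goods: 2251.1 - 1111.9 - 991.9 = 147.3
Services: -333.2 + 632.7 - 78.4 - 235.2 + 488.2 + 339.2 = 813.3
Primary income: 261.9 + 362.9 - 250.4 = 374.4
Secondary income: 84.1 - 77.7 + 383.8 = 390.2
Current account = 147.3 + 813.3 + 374.4 + 390.2 = 1725.2
(Excluded from the current account — financial account: new loans extended by domestic banks to foreign borrowers 532.3, domestic pension funds' purchases of foreign equities 740.7, inward foreign direct investment in the manufacturing sector 495.8, acquisition of a foreign subsidiary by a resident firm (outward FDI) 292.0; capital account: debt forgiveness received from foreign official creditors 78.8.)

1725.2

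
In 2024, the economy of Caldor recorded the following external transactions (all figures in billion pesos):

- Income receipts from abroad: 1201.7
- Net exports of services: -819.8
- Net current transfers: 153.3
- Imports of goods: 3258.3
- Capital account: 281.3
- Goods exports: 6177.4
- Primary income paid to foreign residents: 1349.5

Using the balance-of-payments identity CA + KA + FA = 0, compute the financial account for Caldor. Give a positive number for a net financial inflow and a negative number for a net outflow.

-2386.1

Goods balance = 6177.4 - 3258.3 = 2919.1
Services balance = -819.8
Trade balance (goods + services) = 2919.1 + (-819.8) = 2099.3
Net primary income = 1201.7 - 1349.5 = -147.8
Net secondary income = 153.3
Current account = 2099.3 + (-147.8) + 153.3 = 2104.8
Financial account = -(2104.8 + 281.3) = -2386.1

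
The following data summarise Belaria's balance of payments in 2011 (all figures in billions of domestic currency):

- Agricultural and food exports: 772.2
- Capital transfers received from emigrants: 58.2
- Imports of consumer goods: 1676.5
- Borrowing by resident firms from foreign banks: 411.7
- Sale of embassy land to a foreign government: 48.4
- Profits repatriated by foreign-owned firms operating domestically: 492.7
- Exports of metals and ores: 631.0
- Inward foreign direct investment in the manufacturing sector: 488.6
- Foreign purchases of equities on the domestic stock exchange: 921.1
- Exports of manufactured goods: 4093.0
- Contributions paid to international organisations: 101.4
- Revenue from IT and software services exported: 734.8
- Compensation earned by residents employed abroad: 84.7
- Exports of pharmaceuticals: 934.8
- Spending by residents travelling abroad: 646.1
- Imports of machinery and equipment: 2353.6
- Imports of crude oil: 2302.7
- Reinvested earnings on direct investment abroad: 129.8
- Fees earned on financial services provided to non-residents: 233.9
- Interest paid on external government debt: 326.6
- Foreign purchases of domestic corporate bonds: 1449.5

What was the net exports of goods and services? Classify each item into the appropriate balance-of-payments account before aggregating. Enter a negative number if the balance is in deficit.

420.8

Goods: 934.8 + 772.2 - 1676.5 - 2302.7 + 631.0 - 2353.6 + 4093.0 = 98.2
Services: -646.1 + 734.8 + 233.9 = 322.6
Trade balance = 98.2 + 322.6 = 420.8
(Excluded from the trade balance — capital account: capital transfers received from emigrants 58.2, sale of embassy land to a foreign government 48.4; financial account: borrowing by resident firms from foreign banks 411.7, inward foreign direct investment in the manufacturing sector 488.6, foreign purchases of equities on the domestic stock exchange 921.1, foreign purchases of domestic corporate bonds 1449.5; primary income: profits repatriated by foreign-owned firms operating domestically 492.7, compensation earned by residents employed abroad 84.7, reinvested earnings on direct investment abroad 129.8, interest paid on external government debt 326.6; secondary income: contributions paid to international organisations 101.4.)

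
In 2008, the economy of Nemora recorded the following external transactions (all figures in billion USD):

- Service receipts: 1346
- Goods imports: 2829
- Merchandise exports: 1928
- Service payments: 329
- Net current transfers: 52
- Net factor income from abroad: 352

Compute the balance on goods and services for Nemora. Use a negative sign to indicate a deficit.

116

Goods balance = 1928 - 2829 = -901
Services balance = 1346 - 329 = 1017
Trade balance (goods + services) = -901 + 1017 = 116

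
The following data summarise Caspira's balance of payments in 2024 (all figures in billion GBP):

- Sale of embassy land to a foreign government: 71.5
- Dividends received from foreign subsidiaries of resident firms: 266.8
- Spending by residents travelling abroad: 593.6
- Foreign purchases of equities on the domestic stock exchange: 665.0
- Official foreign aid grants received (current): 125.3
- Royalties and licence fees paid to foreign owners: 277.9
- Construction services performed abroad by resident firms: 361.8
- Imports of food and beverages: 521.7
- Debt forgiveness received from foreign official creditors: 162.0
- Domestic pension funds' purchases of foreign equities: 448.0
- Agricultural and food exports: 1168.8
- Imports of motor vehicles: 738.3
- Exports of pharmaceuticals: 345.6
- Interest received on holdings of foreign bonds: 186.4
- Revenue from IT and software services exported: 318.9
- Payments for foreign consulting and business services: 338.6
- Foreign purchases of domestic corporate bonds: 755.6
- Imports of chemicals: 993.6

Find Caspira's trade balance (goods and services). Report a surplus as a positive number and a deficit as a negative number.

Goods: -521.7 - 993.6 + 345.6 - 738.3 + 1168.8 = -739.2
Services: -277.9 - 593.6 - 338.6 + 361.8 + 318.9 = -529.4
Trade balance = -739.2 + (-529.4) = -1268.6
(Excluded from the trade balance — capital account: sale of embassy land to a foreign government 71.5, debt forgiveness received from foreign official creditors 162.0; primary income: dividends received from foreign subsidiaries of resident firms 266.8, interest received on holdings of foreign bonds 186.4; financial account: foreign purchases of equities on the domestic stock exchange 665.0, domestic pension funds' purchases of foreign equities 448.0, foreign purchases of domestic corporate bonds 755.6; secondary income: official foreign aid grants received (current) 125.3.)

-1268.6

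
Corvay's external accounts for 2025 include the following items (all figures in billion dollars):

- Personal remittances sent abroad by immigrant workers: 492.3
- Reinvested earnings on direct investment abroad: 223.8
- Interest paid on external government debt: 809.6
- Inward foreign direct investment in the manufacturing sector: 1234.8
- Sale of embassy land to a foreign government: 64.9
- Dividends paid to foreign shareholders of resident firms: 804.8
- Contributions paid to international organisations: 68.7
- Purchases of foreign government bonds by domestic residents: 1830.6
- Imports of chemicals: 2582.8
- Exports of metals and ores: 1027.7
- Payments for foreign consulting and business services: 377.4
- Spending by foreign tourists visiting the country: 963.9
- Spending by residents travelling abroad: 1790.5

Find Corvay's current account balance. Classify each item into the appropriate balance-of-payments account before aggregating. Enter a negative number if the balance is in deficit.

-4710.7

Goods: 1027.7 - 2582.8 = -1555.1
Services: -1790.5 - 377.4 + 963.9 = -1204.0
Primary income: -804.8 + 223.8 - 809.6 = -1390.6
Secondary income: -68.7 - 492.3 = -561.0
Current account = (-1555.1) + (-1204.0) + (-1390.6) + (-561.0) = -4710.7
(Excluded from the current account — financial account: inward foreign direct investment in the manufacturing sector 1234.8, purchases of foreign government bonds by domestic residents 1830.6; capital account: sale of embassy land to a foreign government 64.9.)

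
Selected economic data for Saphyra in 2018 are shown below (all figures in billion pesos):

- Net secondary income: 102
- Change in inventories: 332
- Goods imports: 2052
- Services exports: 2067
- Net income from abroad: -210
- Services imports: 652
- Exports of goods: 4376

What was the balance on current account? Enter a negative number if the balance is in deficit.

Goods balance = 4376 - 2052 = 2324
Services balance = 2067 - 652 = 1415
Trade balance (goods + services) = 2324 + 1415 = 3739
Net primary income = -210
Net secondary income = 102
Current account = 3739 + (-210) + 102 = 3631

3631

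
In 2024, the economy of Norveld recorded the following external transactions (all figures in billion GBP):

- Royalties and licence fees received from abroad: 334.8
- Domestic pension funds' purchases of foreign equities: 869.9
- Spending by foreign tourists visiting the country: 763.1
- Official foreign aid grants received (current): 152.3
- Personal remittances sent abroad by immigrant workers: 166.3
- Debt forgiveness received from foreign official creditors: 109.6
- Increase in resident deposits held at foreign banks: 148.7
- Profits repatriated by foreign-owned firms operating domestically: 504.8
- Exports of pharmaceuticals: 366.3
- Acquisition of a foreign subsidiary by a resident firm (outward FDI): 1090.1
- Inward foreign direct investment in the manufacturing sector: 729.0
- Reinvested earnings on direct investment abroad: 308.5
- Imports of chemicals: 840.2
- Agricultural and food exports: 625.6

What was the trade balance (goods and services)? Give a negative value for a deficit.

1249.6

Goods: 625.6 - 840.2 + 366.3 = 151.7
Services: 763.1 + 334.8 = 1097.9
Trade balance = 151.7 + 1097.9 = 1249.6
(Excluded from the trade balance — financial account: domestic pension funds' purchases of foreign equities 869.9, increase in resident deposits held at foreign banks 148.7, acquisition of a foreign subsidiary by a resident firm (outward FDI) 1090.1, inward foreign direct investment in the manufacturing sector 729.0; secondary income: official foreign aid grants received (current) 152.3, personal remittances sent abroad by immigrant workers 166.3; capital account: debt forgiveness received from foreign official creditors 109.6; primary income: profits repatriated by foreign-owned firms operating domestically 504.8, reinvested earnings on direct investment abroad 308.5.)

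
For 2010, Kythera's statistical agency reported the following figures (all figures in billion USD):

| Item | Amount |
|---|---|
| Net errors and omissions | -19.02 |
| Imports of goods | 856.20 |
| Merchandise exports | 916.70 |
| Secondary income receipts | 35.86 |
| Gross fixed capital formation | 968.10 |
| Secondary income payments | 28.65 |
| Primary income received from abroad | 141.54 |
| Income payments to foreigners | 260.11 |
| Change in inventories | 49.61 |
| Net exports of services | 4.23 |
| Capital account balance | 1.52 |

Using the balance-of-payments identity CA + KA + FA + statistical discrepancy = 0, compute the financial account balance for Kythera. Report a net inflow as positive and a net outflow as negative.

Goods balance = 916.70 - 856.20 = 60.50
Services balance = 4.23
Trade balance (goods + services) = 60.50 + 4.23 = 64.73
Net primary income = 141.54 - 260.11 = -118.57
Net secondary income = 35.86 - 28.65 = 7.21
Current account = 64.73 + (-118.57) + 7.21 = -46.63
Financial account = -(-46.63 + 1.52 + (-19.02)) = 64.13

64.13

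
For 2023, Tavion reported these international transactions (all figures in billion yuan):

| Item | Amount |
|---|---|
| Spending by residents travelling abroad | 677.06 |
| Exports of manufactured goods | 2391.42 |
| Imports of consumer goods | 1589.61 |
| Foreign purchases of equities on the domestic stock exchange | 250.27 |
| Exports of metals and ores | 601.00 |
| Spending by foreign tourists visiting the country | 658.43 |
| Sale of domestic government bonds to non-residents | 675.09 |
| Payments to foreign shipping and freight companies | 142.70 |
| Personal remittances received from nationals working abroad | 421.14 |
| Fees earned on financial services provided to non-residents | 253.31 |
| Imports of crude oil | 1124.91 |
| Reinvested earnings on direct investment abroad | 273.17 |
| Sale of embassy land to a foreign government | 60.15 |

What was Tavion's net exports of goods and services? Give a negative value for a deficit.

369.88

Goods: -1124.91 - 1589.61 + 601.00 + 2391.42 = 277.90
Services: 253.31 + 658.43 - 677.06 - 142.70 = 91.98
Trade balance = 277.90 + 91.98 = 369.88
(Excluded from the trade balance — financial account: foreign purchases of equities on the domestic stock exchange 250.27, sale of domestic government bonds to non-residents 675.09; secondary income: personal remittances received from nationals working abroad 421.14; primary income: reinvested earnings on direct investment abroad 273.17; capital account: sale of embassy land to a foreign government 60.15.)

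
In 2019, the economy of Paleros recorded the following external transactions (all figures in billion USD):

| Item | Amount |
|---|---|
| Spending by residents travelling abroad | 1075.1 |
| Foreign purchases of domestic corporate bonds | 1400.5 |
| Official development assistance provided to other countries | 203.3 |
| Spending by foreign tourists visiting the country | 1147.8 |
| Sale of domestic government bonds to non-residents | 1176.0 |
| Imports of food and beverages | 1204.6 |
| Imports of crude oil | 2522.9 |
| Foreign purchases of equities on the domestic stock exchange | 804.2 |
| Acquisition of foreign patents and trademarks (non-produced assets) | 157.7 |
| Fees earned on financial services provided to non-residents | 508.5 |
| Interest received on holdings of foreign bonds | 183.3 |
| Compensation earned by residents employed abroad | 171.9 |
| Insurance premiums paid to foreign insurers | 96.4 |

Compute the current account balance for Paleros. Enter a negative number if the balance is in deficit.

-3090.8

Goods: -1204.6 - 2522.9 = -3727.5
Services: -1075.1 - 96.4 + 508.5 + 1147.8 = 484.8
Primary income: 183.3 + 171.9 = 355.2
Secondary income: -203.3
Current account = (-3727.5) + 484.8 + 355.2 + (-203.3) = -3090.8
(Excluded from the current account — financial account: foreign purchases of domestic corporate bonds 1400.5, sale of domestic government bonds to non-residents 1176.0, foreign purchases of equities on the domestic stock exchange 804.2; capital account: acquisition of foreign patents and trademarks (non-produced assets) 157.7.)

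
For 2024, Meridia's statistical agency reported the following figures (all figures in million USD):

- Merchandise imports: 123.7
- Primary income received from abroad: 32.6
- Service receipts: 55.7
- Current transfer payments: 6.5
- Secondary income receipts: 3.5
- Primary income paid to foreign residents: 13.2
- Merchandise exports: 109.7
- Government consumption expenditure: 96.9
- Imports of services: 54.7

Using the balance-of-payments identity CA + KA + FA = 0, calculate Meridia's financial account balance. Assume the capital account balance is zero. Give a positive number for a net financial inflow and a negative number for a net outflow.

Goods balance = 109.7 - 123.7 = -14.0
Services balance = 55.7 - 54.7 = 1.0
Trade balance (goods + services) = -14.0 + 1.0 = -13.0
Net primary income = 32.6 - 13.2 = 19.4
Net secondary income = 3.5 - 6.5 = -3.0
Current account = -13.0 + 19.4 + (-3.0) = 3.4
Financial account = -(3.4) = -3.4

-3.4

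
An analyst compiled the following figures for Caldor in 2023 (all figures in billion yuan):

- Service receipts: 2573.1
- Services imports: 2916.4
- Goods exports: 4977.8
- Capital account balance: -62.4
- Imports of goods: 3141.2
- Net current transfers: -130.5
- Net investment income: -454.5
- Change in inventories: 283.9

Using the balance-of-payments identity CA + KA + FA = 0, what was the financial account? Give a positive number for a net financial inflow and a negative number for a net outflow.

-845.9

Goods balance = 4977.8 - 3141.2 = 1836.6
Services balance = 2573.1 - 2916.4 = -343.3
Trade balance (goods + services) = 1836.6 + (-343.3) = 1493.3
Net primary income = -454.5
Net secondary income = -130.5
Current account = 1493.3 + (-454.5) + (-130.5) = 908.3
Financial account = -(908.3 + (-62.4)) = -845.9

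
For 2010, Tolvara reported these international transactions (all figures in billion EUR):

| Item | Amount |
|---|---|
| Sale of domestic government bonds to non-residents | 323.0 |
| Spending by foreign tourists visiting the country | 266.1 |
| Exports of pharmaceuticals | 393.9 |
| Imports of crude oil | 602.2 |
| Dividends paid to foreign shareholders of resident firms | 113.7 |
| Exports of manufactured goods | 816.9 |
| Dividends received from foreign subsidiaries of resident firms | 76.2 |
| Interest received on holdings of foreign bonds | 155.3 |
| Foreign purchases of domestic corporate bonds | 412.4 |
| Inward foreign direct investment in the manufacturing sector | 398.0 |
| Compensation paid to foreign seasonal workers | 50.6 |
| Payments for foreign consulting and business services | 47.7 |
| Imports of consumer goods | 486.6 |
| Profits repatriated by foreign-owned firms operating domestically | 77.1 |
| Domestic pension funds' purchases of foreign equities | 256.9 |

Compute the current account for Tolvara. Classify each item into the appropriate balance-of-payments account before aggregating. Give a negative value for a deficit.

330.5

Goods: -486.6 - 602.2 + 816.9 + 393.9 = 122.0
Services: 266.1 - 47.7 = 218.4
Primary income: -77.1 - 50.6 + 155.3 - 113.7 + 76.2 = -9.9
Current account = 122.0 + 218.4 + (-9.9) = 330.5
(Excluded from the current account — financial account: sale of domestic government bonds to non-residents 323.0, foreign purchases of domestic corporate bonds 412.4, inward foreign direct investment in the manufacturing sector 398.0, domestic pension funds' purchases of foreign equities 256.9.)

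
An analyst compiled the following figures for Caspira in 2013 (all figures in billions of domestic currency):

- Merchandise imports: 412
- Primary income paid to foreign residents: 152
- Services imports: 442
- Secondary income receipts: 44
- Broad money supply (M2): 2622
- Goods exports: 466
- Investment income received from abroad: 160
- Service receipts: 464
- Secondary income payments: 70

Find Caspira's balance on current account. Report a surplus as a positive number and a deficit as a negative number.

Goods balance = 466 - 412 = 54
Services balance = 464 - 442 = 22
Trade balance (goods + services) = 54 + 22 = 76
Net primary income = 160 - 152 = 8
Net secondary income = 44 - 70 = -26
Current account = 76 + 8 + (-26) = 58

58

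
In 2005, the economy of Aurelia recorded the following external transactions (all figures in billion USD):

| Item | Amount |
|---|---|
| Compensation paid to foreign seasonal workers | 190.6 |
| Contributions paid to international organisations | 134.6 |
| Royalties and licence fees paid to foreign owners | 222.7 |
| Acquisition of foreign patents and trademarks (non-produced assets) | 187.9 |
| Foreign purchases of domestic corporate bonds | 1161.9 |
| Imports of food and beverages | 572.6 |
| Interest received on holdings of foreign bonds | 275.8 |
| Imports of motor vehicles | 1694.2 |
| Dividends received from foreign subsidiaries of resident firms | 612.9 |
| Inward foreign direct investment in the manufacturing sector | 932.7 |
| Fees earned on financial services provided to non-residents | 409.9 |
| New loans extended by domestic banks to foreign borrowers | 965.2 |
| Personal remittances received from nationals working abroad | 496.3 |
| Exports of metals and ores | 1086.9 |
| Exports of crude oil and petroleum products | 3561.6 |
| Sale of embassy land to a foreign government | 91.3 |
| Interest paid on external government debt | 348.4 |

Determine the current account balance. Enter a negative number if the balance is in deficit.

3280.3

Goods: -1694.2 - 572.6 + 3561.6 + 1086.9 = 2381.7
Services: 409.9 - 222.7 = 187.2
Primary income: -190.6 + 275.8 + 612.9 - 348.4 = 349.7
Secondary income: -134.6 + 496.3 = 361.7
Current account = 2381.7 + 187.2 + 349.7 + 361.7 = 3280.3
(Excluded from the current account — capital account: acquisition of foreign patents and trademarks (non-produced assets) 187.9, sale of embassy land to a foreign government 91.3; financial account: foreign purchases of domestic corporate bonds 1161.9, inward foreign direct investment in the manufacturing sector 932.7, new loans extended by domestic banks to foreign borrowers 965.2.)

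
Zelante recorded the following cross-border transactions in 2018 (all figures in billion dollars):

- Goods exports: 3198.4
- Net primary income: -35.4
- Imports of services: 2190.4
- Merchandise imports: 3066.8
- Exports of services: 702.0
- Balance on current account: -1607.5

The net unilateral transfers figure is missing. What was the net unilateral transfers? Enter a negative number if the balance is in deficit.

Current account = goods balance + services balance + net primary income + net secondary income
Sum of the known components = -1392.2
Net unilateral transfers = CA - (known components) = -1607.5 - (-1392.2) = -215.3

-215.3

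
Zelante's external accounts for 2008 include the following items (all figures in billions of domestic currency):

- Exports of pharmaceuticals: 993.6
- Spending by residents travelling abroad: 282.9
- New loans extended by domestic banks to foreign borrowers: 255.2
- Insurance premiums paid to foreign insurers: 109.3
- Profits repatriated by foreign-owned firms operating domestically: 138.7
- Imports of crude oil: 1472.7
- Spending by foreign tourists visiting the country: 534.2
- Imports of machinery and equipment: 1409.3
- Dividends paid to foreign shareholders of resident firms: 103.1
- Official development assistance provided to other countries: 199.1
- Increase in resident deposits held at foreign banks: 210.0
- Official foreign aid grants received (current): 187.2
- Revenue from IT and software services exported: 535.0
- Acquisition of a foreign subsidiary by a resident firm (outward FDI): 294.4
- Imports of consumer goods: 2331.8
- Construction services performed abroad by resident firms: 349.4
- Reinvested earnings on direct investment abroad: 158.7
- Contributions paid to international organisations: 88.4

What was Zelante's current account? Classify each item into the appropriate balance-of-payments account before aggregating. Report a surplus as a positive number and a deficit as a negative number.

-3377.2

Goods: -1472.7 - 1409.3 - 2331.8 + 993.6 = -4220.2
Services: 534.2 + 349.4 + 535.0 - 282.9 - 109.3 = 1026.4
Primary income: -138.7 + 158.7 - 103.1 = -83.1
Secondary income: -88.4 - 199.1 + 187.2 = -100.3
Current account = (-4220.2) + 1026.4 + (-83.1) + (-100.3) = -3377.2
(Excluded from the current account — financial account: new loans extended by domestic banks to foreign borrowers 255.2, increase in resident deposits held at foreign banks 210.0, acquisition of a foreign subsidiary by a resident firm (outward FDI) 294.4.)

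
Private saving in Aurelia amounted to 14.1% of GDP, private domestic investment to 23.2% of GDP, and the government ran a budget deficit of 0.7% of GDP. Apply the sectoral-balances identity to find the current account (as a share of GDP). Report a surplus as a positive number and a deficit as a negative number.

-9.8

By the sectoral-balances identity, CA = (S_private - I) + (T - G).
Private balance = 14.1 - 23.2 = -9.1
Government balance (T - G) = -0.7
CA = -9.1 + (-0.7) = -9.8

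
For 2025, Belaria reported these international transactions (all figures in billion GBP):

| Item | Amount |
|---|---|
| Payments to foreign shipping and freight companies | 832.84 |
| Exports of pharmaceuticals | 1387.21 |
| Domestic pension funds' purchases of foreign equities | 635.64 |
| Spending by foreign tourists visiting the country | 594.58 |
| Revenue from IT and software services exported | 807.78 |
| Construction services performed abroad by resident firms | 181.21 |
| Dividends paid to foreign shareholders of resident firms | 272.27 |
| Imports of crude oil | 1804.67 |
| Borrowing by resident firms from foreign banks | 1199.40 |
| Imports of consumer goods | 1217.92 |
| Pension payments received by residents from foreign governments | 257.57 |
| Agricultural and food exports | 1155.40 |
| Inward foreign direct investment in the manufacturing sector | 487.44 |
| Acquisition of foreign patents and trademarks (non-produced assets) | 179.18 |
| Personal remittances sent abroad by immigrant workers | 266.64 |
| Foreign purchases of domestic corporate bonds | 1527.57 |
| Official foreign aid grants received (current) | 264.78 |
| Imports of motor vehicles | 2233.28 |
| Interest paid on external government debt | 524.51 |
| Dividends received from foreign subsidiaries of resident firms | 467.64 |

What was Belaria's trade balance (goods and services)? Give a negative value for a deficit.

-1962.53

Goods: -1217.92 + 1155.40 - 1804.67 - 2233.28 + 1387.21 = -2713.26
Services: -832.84 + 181.21 + 807.78 + 594.58 = 750.73
Trade balance = -2713.26 + 750.73 = -1962.53
(Excluded from the trade balance — financial account: domestic pension funds' purchases of foreign equities 635.64, borrowing by resident firms from foreign banks 1199.40, inward foreign direct investment in the manufacturing sector 487.44, foreign purchases of domestic corporate bonds 1527.57; primary income: dividends paid to foreign shareholders of resident firms 272.27, interest paid on external government debt 524.51, dividends received from foreign subsidiaries of resident firms 467.64; secondary income: pension payments received by residents from foreign governments 257.57, personal remittances sent abroad by immigrant workers 266.64, official foreign aid grants received (current) 264.78; capital account: acquisition of foreign patents and trademarks (non-produced assets) 179.18.)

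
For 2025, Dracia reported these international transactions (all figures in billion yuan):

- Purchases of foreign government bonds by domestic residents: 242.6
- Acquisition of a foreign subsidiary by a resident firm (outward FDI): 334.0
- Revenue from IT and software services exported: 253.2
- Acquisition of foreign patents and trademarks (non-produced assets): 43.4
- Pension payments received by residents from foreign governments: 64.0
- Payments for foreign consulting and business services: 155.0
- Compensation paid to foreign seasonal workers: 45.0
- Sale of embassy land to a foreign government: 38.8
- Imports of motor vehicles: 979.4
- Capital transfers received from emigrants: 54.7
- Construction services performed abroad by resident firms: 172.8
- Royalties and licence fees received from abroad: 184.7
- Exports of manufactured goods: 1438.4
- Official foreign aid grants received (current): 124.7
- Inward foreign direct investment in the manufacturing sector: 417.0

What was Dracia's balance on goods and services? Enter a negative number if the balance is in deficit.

Goods: -979.4 + 1438.4 = 459.0
Services: -155.0 + 172.8 + 253.2 + 184.7 = 455.7
Trade balance = 459.0 + 455.7 = 914.7
(Excluded from the trade balance — financial account: purchases of foreign government bonds by domestic residents 242.6, acquisition of a foreign subsidiary by a resident firm (outward FDI) 334.0, inward foreign direct investment in the manufacturing sector 417.0; capital account: acquisition of foreign patents and trademarks (non-produced assets) 43.4, sale of embassy land to a foreign government 38.8, capital transfers received from emigrants 54.7; secondary income: pension payments received by residents from foreign governments 64.0, official foreign aid grants received (current) 124.7; primary income: compensation paid to foreign seasonal workers 45.0.)

914.7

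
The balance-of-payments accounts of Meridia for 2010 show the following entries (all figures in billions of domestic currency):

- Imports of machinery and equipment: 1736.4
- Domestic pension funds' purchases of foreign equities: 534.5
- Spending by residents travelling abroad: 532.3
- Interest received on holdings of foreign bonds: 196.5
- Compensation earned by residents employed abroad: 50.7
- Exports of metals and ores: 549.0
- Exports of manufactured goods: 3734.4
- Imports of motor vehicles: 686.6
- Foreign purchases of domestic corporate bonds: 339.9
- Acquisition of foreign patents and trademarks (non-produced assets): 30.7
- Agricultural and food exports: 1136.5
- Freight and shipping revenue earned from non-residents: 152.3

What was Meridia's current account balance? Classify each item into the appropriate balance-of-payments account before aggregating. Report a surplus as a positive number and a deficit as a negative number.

2864.1

Goods: 1136.5 + 3734.4 - 686.6 + 549.0 - 1736.4 = 2996.9
Services: 152.3 - 532.3 = -380.0
Primary income: 50.7 + 196.5 = 247.2
Current account = 2996.9 + (-380.0) + 247.2 = 2864.1
(Excluded from the current account — financial account: domestic pension funds' purchases of foreign equities 534.5, foreign purchases of domestic corporate bonds 339.9; capital account: acquisition of foreign patents and trademarks (non-produced assets) 30.7.)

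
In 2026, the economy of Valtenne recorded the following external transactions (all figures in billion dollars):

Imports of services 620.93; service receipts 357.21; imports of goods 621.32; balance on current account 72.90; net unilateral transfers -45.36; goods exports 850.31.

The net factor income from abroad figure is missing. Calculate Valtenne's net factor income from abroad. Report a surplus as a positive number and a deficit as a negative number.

Current account = goods balance + services balance + net primary income + net secondary income
Sum of the known components = -80.09
Net factor income from abroad = CA - (known components) = 72.90 - (-80.09) = 152.99

152.99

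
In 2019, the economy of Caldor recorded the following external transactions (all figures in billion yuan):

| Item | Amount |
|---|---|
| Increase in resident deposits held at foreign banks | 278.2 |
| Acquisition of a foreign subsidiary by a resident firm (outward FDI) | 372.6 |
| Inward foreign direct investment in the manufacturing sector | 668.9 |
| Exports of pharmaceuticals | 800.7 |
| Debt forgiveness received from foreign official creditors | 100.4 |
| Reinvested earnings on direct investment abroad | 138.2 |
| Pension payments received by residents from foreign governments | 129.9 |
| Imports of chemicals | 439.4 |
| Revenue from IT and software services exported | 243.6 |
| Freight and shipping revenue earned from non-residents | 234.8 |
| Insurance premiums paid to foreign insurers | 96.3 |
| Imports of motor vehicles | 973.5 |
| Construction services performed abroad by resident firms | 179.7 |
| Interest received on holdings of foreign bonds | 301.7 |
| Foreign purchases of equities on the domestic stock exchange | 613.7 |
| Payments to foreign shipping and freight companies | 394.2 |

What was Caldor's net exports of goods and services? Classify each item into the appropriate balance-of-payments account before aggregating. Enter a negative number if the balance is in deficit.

Goods: -973.5 + 800.7 - 439.4 = -612.2
Services: 243.6 - 394.2 - 96.3 + 234.8 + 179.7 = 167.6
Trade balance = -612.2 + 167.6 = -444.6
(Excluded from the trade balance — financial account: increase in resident deposits held at foreign banks 278.2, acquisition of a foreign subsidiary by a resident firm (outward FDI) 372.6, inward foreign direct investment in the manufacturing sector 668.9, foreign purchases of equities on the domestic stock exchange 613.7; capital account: debt forgiveness received from foreign official creditors 100.4; primary income: reinvested earnings on direct investment abroad 138.2, interest received on holdings of foreign bonds 301.7; secondary income: pension payments received by residents from foreign governments 129.9.)

-444.6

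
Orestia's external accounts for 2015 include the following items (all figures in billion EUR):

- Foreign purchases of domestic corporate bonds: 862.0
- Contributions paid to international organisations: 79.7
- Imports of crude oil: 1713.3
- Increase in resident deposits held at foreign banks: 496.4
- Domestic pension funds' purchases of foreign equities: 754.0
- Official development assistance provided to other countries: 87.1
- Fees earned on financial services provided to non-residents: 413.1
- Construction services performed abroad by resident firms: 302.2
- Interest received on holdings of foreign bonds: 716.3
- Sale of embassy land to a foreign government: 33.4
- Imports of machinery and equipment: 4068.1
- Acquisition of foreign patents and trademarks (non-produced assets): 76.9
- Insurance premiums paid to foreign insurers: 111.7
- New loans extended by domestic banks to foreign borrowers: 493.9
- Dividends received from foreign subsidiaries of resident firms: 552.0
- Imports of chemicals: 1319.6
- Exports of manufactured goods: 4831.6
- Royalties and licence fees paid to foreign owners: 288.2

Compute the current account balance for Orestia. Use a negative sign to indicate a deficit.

-852.5

Goods: -4068.1 - 1713.3 + 4831.6 - 1319.6 = -2269.4
Services: 302.2 - 111.7 + 413.1 - 288.2 = 315.4
Primary income: 716.3 + 552.0 = 1268.3
Secondary income: -79.7 - 87.1 = -166.8
Current account = (-2269.4) + 315.4 + 1268.3 + (-166.8) = -852.5
(Excluded from the current account — financial account: foreign purchases of domestic corporate bonds 862.0, increase in resident deposits held at foreign banks 496.4, domestic pension funds' purchases of foreign equities 754.0, new loans extended by domestic banks to foreign borrowers 493.9; capital account: sale of embassy land to a foreign government 33.4, acquisition of foreign patents and trademarks (non-produced assets) 76.9.)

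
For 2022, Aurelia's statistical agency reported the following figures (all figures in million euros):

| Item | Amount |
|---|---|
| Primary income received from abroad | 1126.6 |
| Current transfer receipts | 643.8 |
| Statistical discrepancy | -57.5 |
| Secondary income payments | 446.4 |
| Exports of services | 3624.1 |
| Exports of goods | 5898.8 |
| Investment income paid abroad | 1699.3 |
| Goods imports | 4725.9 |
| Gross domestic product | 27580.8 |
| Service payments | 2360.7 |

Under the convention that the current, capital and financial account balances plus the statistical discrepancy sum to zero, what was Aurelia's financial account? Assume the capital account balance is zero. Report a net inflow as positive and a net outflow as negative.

-2003.5

Goods balance = 5898.8 - 4725.9 = 1172.9
Services balance = 3624.1 - 2360.7 = 1263.4
Trade balance (goods + services) = 1172.9 + 1263.4 = 2436.3
Net primary income = 1126.6 - 1699.3 = -572.7
Net secondary income = 643.8 - 446.4 = 197.4
Current account = 2436.3 + (-572.7) + 197.4 = 2061.0
Financial account = -(2061.0 + (-57.5)) = -2003.5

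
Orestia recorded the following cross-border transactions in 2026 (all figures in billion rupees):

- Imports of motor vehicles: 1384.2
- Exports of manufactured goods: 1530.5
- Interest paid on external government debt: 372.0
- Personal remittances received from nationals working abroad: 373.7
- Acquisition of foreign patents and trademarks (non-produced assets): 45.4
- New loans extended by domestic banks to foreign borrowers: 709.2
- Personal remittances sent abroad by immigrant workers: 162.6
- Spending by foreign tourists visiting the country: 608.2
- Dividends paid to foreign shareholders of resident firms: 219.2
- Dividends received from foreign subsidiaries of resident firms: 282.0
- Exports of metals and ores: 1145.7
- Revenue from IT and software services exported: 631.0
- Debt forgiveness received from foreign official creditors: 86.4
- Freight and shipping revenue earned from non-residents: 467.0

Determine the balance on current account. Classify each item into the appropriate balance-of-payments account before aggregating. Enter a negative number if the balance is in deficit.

2900.1

Goods: -1384.2 + 1530.5 + 1145.7 = 1292.0
Services: 608.2 + 467.0 + 631.0 = 1706.2
Primary income: -219.2 - 372.0 + 282.0 = -309.2
Secondary income: 373.7 - 162.6 = 211.1
Current account = 1292.0 + 1706.2 + (-309.2) + 211.1 = 2900.1
(Excluded from the current account — capital account: acquisition of foreign patents and trademarks (non-produced assets) 45.4, debt forgiveness received from foreign official creditors 86.4; financial account: new loans extended by domestic banks to foreign borrowers 709.2.)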